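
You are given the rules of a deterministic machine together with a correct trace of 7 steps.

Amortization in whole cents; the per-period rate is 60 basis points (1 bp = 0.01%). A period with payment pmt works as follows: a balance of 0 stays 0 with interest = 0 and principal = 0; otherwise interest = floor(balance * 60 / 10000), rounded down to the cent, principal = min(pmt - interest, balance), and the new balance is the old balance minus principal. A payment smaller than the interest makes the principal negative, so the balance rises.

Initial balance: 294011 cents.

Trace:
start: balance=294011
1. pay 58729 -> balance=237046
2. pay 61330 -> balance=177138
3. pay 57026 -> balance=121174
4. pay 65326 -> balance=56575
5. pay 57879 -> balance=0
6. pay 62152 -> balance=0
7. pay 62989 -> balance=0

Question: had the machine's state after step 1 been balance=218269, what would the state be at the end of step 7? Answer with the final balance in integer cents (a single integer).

0

state after step 1 := balance=218269
2. pay 61330 -> balance=158248
3. pay 57026 -> balance=102171
4. pay 65326 -> balance=37458
5. pay 57879 -> balance=0
6. pay 62152 -> balance=0
7. pay 62989 -> balance=0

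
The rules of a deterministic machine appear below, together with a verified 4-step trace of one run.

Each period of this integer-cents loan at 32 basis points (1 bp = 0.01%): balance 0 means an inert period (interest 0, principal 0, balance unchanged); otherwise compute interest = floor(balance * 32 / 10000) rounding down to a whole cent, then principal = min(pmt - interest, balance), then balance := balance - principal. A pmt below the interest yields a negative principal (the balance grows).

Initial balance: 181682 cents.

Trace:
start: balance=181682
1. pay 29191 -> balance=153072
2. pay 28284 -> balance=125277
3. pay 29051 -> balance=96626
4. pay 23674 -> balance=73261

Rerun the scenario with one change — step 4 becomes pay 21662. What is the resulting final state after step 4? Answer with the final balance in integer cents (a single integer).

(re-executing from step 4 with the substitution; state before step 4: balance=96626)
4. pay 21662 -> balance=75273

75273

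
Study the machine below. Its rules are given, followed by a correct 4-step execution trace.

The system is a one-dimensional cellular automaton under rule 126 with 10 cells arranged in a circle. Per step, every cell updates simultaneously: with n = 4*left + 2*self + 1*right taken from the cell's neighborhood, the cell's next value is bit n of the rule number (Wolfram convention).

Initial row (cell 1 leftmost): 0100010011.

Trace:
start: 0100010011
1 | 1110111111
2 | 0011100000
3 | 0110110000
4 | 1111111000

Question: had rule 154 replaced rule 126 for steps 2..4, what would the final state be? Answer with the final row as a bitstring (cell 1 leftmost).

(re-executing steps 2..4 under rule 154; state before step 2: 1110111111)
2 | 1100111111
3 | 1011111111
4 | 0011111111

0011111111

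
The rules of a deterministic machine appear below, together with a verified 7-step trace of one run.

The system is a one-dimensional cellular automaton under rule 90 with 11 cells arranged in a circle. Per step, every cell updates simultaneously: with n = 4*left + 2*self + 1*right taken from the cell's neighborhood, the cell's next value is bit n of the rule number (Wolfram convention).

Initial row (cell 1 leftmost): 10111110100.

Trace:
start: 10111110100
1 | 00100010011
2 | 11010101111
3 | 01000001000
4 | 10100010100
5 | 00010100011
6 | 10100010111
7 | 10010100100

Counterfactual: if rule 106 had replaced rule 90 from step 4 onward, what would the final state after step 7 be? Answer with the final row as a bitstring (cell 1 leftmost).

(re-executing steps 4..7 under rule 106; state before step 4: 01000001000)
4 | 10000010000
5 | 00000100001
6 | 00001000010
7 | 00010000100

00010000100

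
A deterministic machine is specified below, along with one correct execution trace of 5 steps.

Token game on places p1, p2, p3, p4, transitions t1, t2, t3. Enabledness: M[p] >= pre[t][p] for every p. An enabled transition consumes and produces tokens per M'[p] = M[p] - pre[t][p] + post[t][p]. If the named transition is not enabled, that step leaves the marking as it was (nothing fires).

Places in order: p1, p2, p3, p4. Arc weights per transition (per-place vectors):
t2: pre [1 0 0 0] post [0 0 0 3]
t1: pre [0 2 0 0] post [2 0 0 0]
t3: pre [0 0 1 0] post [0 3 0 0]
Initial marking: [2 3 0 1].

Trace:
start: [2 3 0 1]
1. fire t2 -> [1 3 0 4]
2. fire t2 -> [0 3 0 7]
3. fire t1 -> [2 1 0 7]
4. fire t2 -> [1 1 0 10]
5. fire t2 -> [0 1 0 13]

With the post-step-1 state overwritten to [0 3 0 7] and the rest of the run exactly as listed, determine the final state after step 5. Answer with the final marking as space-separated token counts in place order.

state after step 1 := [0 3 0 7]
2. fire t2 -> [0 3 0 7]
3. fire t1 -> [2 1 0 7]
4. fire t2 -> [1 1 0 10]
5. fire t2 -> [0 1 0 13]

0 1 0 13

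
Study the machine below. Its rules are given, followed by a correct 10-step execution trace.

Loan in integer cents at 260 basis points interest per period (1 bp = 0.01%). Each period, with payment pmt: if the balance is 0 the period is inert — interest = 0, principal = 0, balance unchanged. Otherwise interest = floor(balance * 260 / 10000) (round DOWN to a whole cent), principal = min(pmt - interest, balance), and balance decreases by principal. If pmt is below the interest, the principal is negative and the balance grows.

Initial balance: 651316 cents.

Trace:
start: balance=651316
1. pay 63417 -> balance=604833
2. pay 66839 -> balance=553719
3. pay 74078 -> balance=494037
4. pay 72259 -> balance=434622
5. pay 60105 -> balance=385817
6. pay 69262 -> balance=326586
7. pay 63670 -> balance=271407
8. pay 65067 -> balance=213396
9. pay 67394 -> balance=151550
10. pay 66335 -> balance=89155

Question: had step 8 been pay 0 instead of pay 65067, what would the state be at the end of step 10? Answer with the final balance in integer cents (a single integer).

(re-executing from step 8 with the substitution; state before step 8: balance=271407)
8. pay 0 -> balance=278463
9. pay 67394 -> balance=218309
10. pay 66335 -> balance=157650

157650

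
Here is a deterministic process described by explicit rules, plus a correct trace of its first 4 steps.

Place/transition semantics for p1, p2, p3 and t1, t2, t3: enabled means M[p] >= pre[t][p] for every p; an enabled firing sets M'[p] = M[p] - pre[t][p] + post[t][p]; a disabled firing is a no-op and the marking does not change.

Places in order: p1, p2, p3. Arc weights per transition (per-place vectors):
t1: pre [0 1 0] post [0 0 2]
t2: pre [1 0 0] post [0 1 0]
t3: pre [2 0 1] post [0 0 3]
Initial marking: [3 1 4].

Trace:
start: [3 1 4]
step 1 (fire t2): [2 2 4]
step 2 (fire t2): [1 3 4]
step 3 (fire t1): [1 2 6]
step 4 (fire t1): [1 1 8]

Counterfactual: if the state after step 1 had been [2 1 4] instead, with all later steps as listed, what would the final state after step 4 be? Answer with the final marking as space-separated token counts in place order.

1 0 8

state after step 1 := [2 1 4]
step 2 (fire t2): [1 2 4]
step 3 (fire t1): [1 1 6]
step 4 (fire t1): [1 0 8]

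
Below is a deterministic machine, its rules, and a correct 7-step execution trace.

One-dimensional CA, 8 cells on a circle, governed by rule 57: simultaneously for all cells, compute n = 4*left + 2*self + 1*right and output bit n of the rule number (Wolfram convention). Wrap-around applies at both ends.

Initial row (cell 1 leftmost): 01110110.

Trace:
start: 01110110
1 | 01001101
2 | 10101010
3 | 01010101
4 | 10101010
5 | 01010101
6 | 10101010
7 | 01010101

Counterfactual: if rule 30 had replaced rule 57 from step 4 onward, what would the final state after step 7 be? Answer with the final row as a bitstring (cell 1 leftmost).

01010101

(re-executing steps 4..7 under rule 30; state before step 4: 01010101)
4 | 01010101
5 | 01010101
6 | 01010101
7 | 01010101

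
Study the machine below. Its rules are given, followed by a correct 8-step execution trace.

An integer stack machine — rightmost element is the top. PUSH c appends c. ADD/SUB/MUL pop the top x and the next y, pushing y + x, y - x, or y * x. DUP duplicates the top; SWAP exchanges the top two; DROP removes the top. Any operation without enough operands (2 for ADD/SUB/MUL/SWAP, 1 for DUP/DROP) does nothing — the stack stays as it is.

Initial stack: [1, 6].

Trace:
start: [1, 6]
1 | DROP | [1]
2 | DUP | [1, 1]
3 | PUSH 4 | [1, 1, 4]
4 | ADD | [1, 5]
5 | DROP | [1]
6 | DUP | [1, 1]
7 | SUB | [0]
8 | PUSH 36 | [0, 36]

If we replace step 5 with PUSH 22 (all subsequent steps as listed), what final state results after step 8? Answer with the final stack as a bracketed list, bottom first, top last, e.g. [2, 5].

(re-executing from step 5 with the substitution; state before step 5: [1, 5])
5 | PUSH 22 | [1, 5, 22]
6 | DUP | [1, 5, 22, 22]
7 | SUB | [1, 5, 0]
8 | PUSH 36 | [1, 5, 0, 36]

[1, 5, 0, 36]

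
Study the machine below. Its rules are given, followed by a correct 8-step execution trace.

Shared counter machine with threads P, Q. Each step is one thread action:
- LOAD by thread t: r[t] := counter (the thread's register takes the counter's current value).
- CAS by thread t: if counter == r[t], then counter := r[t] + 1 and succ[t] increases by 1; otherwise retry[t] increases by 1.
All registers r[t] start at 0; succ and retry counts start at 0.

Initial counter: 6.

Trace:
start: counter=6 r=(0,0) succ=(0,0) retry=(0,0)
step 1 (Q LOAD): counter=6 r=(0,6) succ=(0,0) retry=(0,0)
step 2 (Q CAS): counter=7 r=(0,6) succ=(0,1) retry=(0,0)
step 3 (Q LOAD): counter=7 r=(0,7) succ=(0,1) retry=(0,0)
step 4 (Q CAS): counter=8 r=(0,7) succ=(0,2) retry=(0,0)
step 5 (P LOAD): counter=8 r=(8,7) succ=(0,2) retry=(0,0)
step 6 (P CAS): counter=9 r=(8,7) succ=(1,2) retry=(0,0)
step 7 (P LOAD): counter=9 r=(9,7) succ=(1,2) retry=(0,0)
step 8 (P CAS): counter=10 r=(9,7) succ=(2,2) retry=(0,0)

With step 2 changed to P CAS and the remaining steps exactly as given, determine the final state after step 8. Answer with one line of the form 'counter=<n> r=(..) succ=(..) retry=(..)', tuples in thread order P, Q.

counter=9 r=(8,6) succ=(2,1) retry=(1,0)

(re-executing from step 2 with the substitution; state before step 2: counter=6 r=(0,6) succ=(0,0) retry=(0,0))
step 2 (P CAS): counter=6 r=(0,6) succ=(0,0) retry=(1,0)
step 3 (Q LOAD): counter=6 r=(0,6) succ=(0,0) retry=(1,0)
step 4 (Q CAS): counter=7 r=(0,6) succ=(0,1) retry=(1,0)
step 5 (P LOAD): counter=7 r=(7,6) succ=(0,1) retry=(1,0)
step 6 (P CAS): counter=8 r=(7,6) succ=(1,1) retry=(1,0)
step 7 (P LOAD): counter=8 r=(8,6) succ=(1,1) retry=(1,0)
step 8 (P CAS): counter=9 r=(8,6) succ=(2,1) retry=(1,0)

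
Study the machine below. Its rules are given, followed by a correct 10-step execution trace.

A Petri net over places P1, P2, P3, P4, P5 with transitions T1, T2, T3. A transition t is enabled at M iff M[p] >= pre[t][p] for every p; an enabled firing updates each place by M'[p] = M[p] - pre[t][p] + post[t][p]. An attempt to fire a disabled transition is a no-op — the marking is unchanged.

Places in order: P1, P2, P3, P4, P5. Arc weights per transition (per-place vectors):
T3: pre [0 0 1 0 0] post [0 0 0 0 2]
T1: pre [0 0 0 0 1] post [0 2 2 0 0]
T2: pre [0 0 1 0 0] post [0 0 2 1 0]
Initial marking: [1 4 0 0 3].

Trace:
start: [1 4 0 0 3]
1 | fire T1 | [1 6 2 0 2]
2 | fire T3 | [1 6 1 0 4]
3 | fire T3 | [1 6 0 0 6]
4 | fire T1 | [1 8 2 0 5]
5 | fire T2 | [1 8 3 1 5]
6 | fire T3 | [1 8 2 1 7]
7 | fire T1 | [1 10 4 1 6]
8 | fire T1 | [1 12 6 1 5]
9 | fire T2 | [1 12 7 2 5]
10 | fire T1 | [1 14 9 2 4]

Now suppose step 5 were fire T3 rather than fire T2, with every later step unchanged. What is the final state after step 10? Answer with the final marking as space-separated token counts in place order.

1 14 7 1 6

(re-executing from step 5 with the substitution; state before step 5: [1 8 2 0 5])
5 | fire T3 | [1 8 1 0 7]
6 | fire T3 | [1 8 0 0 9]
7 | fire T1 | [1 10 2 0 8]
8 | fire T1 | [1 12 4 0 7]
9 | fire T2 | [1 12 5 1 7]
10 | fire T1 | [1 14 7 1 6]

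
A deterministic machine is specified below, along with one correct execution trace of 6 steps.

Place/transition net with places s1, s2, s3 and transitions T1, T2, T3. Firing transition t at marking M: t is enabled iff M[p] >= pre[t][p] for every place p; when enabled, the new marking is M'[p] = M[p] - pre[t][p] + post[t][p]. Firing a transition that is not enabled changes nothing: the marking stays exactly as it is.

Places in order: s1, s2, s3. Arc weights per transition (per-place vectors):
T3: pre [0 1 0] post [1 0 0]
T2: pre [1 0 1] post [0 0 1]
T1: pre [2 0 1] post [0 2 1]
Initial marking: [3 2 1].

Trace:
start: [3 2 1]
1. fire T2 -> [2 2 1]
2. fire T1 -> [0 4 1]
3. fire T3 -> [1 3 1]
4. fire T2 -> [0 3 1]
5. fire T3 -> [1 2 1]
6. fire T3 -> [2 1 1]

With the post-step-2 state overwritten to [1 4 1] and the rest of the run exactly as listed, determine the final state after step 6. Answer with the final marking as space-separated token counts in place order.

state after step 2 := [1 4 1]
3. fire T3 -> [2 3 1]
4. fire T2 -> [1 3 1]
5. fire T3 -> [2 2 1]
6. fire T3 -> [3 1 1]

3 1 1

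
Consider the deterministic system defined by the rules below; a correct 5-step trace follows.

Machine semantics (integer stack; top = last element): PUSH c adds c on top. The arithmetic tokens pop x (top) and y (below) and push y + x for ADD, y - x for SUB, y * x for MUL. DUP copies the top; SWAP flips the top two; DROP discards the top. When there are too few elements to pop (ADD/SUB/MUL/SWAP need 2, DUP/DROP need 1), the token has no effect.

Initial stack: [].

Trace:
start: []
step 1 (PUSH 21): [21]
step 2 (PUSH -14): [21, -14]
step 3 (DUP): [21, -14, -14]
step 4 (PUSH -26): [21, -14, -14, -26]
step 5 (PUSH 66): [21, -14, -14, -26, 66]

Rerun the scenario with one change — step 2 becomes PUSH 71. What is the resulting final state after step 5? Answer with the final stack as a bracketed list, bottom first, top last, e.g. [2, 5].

(re-executing from step 2 with the substitution; state before step 2: [21])
step 2 (PUSH 71): [21, 71]
step 3 (DUP): [21, 71, 71]
step 4 (PUSH -26): [21, 71, 71, -26]
step 5 (PUSH 66): [21, 71, 71, -26, 66]

[21, 71, 71, -26, 66]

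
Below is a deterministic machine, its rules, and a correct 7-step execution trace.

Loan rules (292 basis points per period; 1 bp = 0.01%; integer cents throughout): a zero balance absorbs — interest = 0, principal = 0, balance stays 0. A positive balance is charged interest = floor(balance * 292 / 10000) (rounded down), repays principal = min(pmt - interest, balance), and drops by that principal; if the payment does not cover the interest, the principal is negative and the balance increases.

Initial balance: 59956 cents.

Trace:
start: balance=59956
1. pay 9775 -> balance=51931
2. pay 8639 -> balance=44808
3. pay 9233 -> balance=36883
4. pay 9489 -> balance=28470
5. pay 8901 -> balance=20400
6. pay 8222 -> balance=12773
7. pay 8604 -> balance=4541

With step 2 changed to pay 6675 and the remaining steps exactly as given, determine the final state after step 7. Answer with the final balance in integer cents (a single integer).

(re-executing from step 2 with the substitution; state before step 2: balance=51931)
2. pay 6675 -> balance=46772
3. pay 9233 -> balance=38904
4. pay 9489 -> balance=30550
5. pay 8901 -> balance=22541
6. pay 8222 -> balance=14977
7. pay 8604 -> balance=6810

6810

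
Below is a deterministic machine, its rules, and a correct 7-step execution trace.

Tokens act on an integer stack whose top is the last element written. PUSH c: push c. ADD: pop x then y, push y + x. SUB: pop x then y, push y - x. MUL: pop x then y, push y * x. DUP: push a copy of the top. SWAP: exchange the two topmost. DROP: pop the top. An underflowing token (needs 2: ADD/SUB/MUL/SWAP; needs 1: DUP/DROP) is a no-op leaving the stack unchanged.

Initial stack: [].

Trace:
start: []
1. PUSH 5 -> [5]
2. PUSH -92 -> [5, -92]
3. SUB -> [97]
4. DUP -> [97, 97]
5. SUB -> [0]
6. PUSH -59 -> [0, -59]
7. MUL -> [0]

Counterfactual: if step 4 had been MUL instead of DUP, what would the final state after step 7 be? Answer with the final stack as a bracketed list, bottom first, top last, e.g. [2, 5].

[-5723]

(re-executing from step 4 with the substitution; state before step 4: [97])
4. MUL -> [97]
5. SUB -> [97]
6. PUSH -59 -> [97, -59]
7. MUL -> [-5723]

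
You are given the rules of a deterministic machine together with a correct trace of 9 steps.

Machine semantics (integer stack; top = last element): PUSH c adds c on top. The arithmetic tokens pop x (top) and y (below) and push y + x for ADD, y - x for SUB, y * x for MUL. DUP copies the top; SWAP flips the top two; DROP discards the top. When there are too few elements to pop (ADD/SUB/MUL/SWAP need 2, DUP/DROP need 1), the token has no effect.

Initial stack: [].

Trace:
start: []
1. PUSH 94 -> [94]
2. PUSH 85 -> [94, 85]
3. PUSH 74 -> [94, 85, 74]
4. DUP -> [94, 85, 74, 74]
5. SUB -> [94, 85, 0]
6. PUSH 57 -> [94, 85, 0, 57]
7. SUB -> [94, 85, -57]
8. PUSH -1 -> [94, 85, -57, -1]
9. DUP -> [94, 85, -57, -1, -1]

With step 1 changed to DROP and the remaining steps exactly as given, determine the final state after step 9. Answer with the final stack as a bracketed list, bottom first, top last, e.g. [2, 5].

(re-executing from step 1 with the substitution; state before step 1: [])
1. DROP -> []
2. PUSH 85 -> [85]
3. PUSH 74 -> [85, 74]
4. DUP -> [85, 74, 74]
5. SUB -> [85, 0]
6. PUSH 57 -> [85, 0, 57]
7. SUB -> [85, -57]
8. PUSH -1 -> [85, -57, -1]
9. DUP -> [85, -57, -1, -1]

[85, -57, -1, -1]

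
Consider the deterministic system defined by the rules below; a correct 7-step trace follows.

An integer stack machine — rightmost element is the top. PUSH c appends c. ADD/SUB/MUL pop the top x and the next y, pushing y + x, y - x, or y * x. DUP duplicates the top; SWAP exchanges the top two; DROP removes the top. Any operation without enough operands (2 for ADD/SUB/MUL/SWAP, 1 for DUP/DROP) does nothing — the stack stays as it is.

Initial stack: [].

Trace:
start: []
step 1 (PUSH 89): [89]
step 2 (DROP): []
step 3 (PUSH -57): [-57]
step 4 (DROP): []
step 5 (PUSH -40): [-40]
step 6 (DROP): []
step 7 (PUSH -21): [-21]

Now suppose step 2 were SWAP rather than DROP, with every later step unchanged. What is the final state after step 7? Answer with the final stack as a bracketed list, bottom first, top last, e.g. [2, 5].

(re-executing from step 2 with the substitution; state before step 2: [89])
step 2 (SWAP): [89]
step 3 (PUSH -57): [89, -57]
step 4 (DROP): [89]
step 5 (PUSH -40): [89, -40]
step 6 (DROP): [89]
step 7 (PUSH -21): [89, -21]

[89, -21]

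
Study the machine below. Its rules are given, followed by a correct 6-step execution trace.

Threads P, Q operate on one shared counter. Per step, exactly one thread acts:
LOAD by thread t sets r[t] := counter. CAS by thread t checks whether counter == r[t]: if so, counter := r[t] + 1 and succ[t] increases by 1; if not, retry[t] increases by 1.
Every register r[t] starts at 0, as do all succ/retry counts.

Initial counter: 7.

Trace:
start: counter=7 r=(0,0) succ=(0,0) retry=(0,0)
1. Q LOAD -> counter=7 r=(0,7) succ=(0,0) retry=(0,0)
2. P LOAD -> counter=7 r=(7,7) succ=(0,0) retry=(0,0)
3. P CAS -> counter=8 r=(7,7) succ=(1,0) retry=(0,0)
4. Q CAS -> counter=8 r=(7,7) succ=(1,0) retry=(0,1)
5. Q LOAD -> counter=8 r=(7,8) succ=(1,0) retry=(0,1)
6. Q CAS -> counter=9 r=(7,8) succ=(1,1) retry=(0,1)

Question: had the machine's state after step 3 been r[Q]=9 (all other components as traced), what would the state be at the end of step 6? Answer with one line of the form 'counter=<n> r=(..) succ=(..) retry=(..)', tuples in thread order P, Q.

state after step 3 := counter=8 r=(7,9) succ=(1,0) retry=(0,0)
4. Q CAS -> counter=8 r=(7,9) succ=(1,0) retry=(0,1)
5. Q LOAD -> counter=8 r=(7,8) succ=(1,0) retry=(0,1)
6. Q CAS -> counter=9 r=(7,8) succ=(1,1) retry=(0,1)

counter=9 r=(7,8) succ=(1,1) retry=(0,1)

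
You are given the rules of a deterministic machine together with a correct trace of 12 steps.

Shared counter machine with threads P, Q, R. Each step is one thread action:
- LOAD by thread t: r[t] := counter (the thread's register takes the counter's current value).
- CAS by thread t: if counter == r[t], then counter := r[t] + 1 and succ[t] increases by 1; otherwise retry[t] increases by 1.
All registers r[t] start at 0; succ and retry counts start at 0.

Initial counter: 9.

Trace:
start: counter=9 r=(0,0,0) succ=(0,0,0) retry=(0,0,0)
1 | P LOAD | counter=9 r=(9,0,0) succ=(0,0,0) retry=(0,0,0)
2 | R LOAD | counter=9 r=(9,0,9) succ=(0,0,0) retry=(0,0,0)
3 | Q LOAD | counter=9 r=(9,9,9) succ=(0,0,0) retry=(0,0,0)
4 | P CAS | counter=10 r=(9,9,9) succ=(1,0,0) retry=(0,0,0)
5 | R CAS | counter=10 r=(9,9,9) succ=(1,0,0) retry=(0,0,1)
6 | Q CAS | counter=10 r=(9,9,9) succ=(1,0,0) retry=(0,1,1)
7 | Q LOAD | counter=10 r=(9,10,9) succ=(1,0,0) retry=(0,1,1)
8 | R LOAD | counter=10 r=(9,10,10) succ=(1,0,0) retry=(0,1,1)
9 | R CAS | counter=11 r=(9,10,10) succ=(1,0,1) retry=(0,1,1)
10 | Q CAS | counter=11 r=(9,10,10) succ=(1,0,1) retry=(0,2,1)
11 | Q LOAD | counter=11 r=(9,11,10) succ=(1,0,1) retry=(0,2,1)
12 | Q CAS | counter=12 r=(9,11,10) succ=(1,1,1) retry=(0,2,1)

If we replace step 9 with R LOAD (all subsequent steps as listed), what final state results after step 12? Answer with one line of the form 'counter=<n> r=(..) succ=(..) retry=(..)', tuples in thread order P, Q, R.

(re-executing from step 9 with the substitution; state before step 9: counter=10 r=(9,10,10) succ=(1,0,0) retry=(0,1,1))
9 | R LOAD | counter=10 r=(9,10,10) succ=(1,0,0) retry=(0,1,1)
10 | Q CAS | counter=11 r=(9,10,10) succ=(1,1,0) retry=(0,1,1)
11 | Q LOAD | counter=11 r=(9,11,10) succ=(1,1,0) retry=(0,1,1)
12 | Q CAS | counter=12 r=(9,11,10) succ=(1,2,0) retry=(0,1,1)

counter=12 r=(9,11,10) succ=(1,2,0) retry=(0,1,1)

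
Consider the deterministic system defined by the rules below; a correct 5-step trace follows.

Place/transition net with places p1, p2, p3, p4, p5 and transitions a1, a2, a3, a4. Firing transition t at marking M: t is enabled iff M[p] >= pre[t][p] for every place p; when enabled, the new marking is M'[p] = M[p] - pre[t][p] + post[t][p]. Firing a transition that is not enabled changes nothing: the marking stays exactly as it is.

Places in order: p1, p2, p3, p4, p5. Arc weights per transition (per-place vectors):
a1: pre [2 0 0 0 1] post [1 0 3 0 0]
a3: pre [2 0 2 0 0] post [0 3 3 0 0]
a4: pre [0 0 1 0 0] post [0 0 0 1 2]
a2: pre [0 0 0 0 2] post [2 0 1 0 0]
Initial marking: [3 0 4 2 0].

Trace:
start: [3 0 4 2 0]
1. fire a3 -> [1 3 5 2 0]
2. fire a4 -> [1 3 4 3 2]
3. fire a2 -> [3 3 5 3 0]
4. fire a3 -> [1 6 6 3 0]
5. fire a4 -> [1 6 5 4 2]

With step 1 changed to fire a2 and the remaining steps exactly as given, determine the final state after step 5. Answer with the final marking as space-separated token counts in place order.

(re-executing from step 1 with the substitution; state before step 1: [3 0 4 2 0])
1. fire a2 -> [3 0 4 2 0]
2. fire a4 -> [3 0 3 3 2]
3. fire a2 -> [5 0 4 3 0]
4. fire a3 -> [3 3 5 3 0]
5. fire a4 -> [3 3 4 4 2]

3 3 4 4 2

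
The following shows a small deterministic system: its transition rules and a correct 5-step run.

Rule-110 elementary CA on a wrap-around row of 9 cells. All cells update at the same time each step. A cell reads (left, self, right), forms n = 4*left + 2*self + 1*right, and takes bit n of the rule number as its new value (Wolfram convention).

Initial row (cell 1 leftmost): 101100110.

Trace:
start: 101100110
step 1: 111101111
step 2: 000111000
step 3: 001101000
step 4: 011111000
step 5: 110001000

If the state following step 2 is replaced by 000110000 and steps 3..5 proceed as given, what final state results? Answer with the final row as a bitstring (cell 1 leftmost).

111110000

state after step 2 := 000110000
step 3: 001110000
step 4: 011010000
step 5: 111110000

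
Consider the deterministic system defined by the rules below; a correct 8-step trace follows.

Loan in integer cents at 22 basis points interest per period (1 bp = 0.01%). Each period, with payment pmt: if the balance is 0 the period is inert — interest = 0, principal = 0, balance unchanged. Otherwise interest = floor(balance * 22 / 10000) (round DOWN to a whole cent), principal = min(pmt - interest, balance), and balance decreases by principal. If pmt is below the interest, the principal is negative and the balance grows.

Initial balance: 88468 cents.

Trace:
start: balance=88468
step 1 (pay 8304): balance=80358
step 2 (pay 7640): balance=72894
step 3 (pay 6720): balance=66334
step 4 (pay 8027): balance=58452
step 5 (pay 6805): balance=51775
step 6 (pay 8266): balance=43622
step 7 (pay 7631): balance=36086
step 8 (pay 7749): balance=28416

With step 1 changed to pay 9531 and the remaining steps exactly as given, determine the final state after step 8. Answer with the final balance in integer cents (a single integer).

(re-executing from step 1 with the substitution; state before step 1: balance=88468)
step 1 (pay 9531): balance=79131
step 2 (pay 7640): balance=71665
step 3 (pay 6720): balance=65102
step 4 (pay 8027): balance=57218
step 5 (pay 6805): balance=50538
step 6 (pay 8266): balance=42383
step 7 (pay 7631): balance=34845
step 8 (pay 7749): balance=27172

27172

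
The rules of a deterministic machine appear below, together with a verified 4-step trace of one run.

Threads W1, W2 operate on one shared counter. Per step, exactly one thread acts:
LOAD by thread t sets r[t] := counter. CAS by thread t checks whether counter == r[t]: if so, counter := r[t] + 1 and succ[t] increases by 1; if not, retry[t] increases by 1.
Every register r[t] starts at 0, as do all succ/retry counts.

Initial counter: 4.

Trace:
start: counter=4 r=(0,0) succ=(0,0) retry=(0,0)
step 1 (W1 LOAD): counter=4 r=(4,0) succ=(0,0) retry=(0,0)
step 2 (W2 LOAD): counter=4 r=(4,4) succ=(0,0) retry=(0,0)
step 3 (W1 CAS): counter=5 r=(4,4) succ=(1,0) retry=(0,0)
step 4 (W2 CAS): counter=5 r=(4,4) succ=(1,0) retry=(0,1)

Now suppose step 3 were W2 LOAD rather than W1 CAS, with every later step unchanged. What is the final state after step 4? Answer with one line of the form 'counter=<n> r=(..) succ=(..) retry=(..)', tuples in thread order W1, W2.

counter=5 r=(4,4) succ=(0,1) retry=(0,0)

(re-executing from step 3 with the substitution; state before step 3: counter=4 r=(4,4) succ=(0,0) retry=(0,0))
step 3 (W2 LOAD): counter=4 r=(4,4) succ=(0,0) retry=(0,0)
step 4 (W2 CAS): counter=5 r=(4,4) succ=(0,1) retry=(0,0)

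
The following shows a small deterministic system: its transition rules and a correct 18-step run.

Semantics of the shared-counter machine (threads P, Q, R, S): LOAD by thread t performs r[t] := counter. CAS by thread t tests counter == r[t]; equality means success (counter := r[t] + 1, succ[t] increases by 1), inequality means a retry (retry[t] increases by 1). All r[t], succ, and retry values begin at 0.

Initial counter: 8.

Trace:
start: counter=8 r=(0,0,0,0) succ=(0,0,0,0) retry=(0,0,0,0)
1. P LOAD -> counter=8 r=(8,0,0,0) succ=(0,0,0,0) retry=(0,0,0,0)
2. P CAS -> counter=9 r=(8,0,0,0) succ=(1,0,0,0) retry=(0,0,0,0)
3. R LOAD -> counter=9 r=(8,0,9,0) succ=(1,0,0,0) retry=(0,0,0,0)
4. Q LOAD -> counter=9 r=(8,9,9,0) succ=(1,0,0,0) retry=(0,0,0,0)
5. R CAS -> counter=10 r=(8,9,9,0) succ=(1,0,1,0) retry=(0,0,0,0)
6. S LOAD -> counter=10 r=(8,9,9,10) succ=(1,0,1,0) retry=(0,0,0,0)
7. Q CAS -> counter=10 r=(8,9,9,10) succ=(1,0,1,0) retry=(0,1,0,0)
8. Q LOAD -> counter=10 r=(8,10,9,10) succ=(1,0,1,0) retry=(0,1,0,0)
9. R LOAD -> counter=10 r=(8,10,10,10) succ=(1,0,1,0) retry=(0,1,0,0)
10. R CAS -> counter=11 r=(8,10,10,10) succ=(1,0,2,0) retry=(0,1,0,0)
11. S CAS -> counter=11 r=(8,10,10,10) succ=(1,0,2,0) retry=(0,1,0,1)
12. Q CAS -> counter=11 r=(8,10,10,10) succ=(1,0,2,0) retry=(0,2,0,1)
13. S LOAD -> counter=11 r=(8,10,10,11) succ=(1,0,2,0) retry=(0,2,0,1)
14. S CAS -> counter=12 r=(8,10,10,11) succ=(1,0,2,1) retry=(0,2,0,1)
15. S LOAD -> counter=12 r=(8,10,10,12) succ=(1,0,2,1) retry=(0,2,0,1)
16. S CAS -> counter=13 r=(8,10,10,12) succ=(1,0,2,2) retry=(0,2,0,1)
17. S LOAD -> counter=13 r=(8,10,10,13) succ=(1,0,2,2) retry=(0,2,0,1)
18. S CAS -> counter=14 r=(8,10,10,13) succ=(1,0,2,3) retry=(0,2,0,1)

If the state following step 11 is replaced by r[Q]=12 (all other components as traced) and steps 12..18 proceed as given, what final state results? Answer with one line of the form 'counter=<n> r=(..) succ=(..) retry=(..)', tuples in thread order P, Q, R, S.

state after step 11 := counter=11 r=(8,12,10,10) succ=(1,0,2,0) retry=(0,1,0,1)
12. Q CAS -> counter=11 r=(8,12,10,10) succ=(1,0,2,0) retry=(0,2,0,1)
13. S LOAD -> counter=11 r=(8,12,10,11) succ=(1,0,2,0) retry=(0,2,0,1)
14. S CAS -> counter=12 r=(8,12,10,11) succ=(1,0,2,1) retry=(0,2,0,1)
15. S LOAD -> counter=12 r=(8,12,10,12) succ=(1,0,2,1) retry=(0,2,0,1)
16. S CAS -> counter=13 r=(8,12,10,12) succ=(1,0,2,2) retry=(0,2,0,1)
17. S LOAD -> counter=13 r=(8,12,10,13) succ=(1,0,2,2) retry=(0,2,0,1)
18. S CAS -> counter=14 r=(8,12,10,13) succ=(1,0,2,3) retry=(0,2,0,1)

counter=14 r=(8,12,10,13) succ=(1,0,2,3) retry=(0,2,0,1)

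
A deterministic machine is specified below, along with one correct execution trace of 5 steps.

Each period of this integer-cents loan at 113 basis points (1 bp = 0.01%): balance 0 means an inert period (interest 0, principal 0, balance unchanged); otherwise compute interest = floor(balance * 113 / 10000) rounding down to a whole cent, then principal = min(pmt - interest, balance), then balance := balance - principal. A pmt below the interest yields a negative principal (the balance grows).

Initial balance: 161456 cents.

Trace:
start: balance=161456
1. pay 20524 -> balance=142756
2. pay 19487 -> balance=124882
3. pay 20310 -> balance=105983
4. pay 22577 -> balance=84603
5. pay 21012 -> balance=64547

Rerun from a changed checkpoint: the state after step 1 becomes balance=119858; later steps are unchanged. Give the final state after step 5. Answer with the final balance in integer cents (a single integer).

state after step 1 := balance=119858
2. pay 19487 -> balance=101725
3. pay 20310 -> balance=82564
4. pay 22577 -> balance=60919
5. pay 21012 -> balance=40595

40595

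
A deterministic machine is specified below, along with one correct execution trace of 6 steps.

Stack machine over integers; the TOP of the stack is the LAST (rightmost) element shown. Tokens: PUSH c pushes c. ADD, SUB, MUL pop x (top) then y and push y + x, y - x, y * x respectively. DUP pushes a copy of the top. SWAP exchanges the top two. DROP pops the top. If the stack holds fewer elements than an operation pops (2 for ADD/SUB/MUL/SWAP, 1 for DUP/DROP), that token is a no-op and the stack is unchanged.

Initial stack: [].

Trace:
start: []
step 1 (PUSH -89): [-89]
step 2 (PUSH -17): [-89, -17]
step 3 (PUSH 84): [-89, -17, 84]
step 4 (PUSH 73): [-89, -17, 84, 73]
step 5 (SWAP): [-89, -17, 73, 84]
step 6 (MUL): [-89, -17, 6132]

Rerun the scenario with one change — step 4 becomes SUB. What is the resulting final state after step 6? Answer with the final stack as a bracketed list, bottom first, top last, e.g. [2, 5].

(re-executing from step 4 with the substitution; state before step 4: [-89, -17, 84])
step 4 (SUB): [-89, -101]
step 5 (SWAP): [-101, -89]
step 6 (MUL): [8989]

[8989]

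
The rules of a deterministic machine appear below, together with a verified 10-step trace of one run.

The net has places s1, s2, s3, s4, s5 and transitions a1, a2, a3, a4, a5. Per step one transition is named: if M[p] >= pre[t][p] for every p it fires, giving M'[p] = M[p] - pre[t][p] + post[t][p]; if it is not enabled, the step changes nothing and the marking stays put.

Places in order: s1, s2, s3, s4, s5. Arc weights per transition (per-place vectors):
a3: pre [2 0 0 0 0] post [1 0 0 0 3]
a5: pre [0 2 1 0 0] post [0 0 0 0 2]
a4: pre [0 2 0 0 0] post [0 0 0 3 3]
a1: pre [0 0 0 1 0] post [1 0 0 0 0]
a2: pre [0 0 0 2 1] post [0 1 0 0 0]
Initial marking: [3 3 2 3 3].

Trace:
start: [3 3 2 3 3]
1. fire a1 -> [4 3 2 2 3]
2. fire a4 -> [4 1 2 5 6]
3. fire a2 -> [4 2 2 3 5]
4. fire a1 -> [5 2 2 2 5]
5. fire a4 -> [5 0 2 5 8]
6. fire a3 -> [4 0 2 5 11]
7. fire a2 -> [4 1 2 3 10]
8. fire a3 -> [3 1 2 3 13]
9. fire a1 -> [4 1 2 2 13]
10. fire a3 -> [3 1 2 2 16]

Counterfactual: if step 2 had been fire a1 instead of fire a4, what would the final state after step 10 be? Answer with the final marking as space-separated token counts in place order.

(re-executing from step 2 with the substitution; state before step 2: [4 3 2 2 3])
2. fire a1 -> [5 3 2 1 3]
3. fire a2 -> [5 3 2 1 3]
4. fire a1 -> [6 3 2 0 3]
5. fire a4 -> [6 1 2 3 6]
6. fire a3 -> [5 1 2 3 9]
7. fire a2 -> [5 2 2 1 8]
8. fire a3 -> [4 2 2 1 11]
9. fire a1 -> [5 2 2 0 11]
10. fire a3 -> [4 2 2 0 14]

4 2 2 0 14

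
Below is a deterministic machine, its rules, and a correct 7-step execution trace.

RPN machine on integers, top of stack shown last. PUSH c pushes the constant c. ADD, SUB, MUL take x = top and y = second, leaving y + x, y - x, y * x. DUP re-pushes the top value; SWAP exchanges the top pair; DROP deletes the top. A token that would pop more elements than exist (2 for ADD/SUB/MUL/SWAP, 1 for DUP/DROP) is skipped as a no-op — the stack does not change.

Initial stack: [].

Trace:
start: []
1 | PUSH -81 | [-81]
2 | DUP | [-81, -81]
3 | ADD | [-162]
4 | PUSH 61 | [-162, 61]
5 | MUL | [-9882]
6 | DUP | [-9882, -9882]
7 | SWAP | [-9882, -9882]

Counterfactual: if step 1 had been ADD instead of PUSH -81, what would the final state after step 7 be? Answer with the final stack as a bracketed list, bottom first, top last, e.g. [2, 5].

[61, 61]

(re-executing from step 1 with the substitution; state before step 1: [])
1 | ADD | []
2 | DUP | []
3 | ADD | []
4 | PUSH 61 | [61]
5 | MUL | [61]
6 | DUP | [61, 61]
7 | SWAP | [61, 61]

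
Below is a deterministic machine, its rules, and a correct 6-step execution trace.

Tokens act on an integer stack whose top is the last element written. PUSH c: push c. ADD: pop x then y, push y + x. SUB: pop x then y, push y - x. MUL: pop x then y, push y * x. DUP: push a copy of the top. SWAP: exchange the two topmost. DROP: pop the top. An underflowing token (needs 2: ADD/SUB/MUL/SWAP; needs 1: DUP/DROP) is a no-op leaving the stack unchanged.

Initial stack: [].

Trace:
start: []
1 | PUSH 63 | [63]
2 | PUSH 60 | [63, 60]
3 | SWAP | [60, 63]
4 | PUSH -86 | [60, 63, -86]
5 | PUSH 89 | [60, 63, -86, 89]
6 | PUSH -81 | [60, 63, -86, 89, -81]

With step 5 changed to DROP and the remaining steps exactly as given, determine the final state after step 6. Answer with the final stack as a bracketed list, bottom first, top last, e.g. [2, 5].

(re-executing from step 5 with the substitution; state before step 5: [60, 63, -86])
5 | DROP | [60, 63]
6 | PUSH -81 | [60, 63, -81]

[60, 63, -81]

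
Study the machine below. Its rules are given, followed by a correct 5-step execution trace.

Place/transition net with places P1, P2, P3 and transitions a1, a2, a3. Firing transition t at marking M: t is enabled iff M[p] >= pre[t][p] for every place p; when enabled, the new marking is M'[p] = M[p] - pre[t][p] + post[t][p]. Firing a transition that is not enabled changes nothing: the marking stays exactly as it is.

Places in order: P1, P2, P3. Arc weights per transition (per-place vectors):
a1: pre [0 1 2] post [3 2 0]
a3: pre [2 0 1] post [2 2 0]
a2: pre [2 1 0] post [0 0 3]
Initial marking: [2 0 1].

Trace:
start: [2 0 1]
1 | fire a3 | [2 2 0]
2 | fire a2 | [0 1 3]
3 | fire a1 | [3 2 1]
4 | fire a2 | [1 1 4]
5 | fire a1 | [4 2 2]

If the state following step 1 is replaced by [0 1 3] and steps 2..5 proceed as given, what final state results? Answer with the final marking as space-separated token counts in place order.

4 2 2

state after step 1 := [0 1 3]
2 | fire a2 | [0 1 3]
3 | fire a1 | [3 2 1]
4 | fire a2 | [1 1 4]
5 | fire a1 | [4 2 2]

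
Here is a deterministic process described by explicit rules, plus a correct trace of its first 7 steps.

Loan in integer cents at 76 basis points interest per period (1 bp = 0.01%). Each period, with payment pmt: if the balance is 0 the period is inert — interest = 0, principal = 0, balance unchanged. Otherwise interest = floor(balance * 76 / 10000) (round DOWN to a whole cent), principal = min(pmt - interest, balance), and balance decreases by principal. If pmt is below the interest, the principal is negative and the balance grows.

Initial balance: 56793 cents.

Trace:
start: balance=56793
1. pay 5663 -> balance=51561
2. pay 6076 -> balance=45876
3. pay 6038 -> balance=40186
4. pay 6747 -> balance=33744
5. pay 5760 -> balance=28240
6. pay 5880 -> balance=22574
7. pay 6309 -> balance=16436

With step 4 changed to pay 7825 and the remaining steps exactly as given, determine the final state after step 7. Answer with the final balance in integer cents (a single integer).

(re-executing from step 4 with the substitution; state before step 4: balance=40186)
4. pay 7825 -> balance=32666
5. pay 5760 -> balance=27154
6. pay 5880 -> balance=21480
7. pay 6309 -> balance=15334

15334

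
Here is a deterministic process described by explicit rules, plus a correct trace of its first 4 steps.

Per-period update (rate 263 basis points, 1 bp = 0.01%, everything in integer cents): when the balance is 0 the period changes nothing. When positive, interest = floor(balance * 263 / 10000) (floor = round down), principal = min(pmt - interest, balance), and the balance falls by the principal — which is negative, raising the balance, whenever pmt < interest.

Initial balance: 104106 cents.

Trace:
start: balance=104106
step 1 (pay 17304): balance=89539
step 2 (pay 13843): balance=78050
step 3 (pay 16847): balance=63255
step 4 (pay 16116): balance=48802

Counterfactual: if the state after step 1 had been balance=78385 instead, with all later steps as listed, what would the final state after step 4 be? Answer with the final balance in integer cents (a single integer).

state after step 1 := balance=78385
step 2 (pay 13843): balance=66603
step 3 (pay 16847): balance=51507
step 4 (pay 16116): balance=36745

36745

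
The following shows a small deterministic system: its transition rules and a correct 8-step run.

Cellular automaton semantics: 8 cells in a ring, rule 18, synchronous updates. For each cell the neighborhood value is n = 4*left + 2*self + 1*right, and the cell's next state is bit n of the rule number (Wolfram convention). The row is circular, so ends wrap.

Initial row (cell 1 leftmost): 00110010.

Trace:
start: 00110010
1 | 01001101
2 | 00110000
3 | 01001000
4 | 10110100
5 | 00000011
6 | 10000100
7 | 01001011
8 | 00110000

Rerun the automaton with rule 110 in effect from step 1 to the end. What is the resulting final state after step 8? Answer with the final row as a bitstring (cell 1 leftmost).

(re-executing steps 1..8 under rule 110; state before step 1: 00110010)
1 | 01110110
2 | 11011110
3 | 11110011
4 | 00010110
5 | 00111110
6 | 01100010
7 | 11100110
8 | 10101111

10101111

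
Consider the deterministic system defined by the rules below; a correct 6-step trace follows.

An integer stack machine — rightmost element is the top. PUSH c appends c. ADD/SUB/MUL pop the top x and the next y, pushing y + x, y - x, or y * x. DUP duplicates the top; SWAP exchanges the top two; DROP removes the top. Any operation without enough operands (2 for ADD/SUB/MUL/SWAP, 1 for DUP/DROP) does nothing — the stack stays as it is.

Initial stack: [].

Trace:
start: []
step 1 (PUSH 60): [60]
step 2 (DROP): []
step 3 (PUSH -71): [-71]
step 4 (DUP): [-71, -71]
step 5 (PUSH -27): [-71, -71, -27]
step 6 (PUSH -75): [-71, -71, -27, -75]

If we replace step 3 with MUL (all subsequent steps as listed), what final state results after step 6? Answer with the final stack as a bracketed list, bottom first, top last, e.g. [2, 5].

[-27, -75]

(re-executing from step 3 with the substitution; state before step 3: [])
step 3 (MUL): []
step 4 (DUP): []
step 5 (PUSH -27): [-27]
step 6 (PUSH -75): [-27, -75]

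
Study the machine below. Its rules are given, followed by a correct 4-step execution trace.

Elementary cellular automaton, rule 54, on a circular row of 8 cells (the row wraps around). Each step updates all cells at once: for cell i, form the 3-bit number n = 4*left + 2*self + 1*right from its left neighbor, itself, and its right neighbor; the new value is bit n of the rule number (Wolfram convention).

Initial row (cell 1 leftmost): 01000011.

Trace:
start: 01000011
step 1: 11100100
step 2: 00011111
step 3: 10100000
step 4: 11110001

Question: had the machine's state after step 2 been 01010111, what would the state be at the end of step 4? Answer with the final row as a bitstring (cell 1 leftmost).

00000101

state after step 2 := 01010111
step 3: 11111000
step 4: 00000101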